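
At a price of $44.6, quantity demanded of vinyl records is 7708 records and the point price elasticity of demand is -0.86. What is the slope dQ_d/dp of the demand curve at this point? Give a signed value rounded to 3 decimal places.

Ed = (dQ_d/dp)·(p/Q_d) ⇒ dQ_d/dp = Ed·Q_d/p = (-0.86)·7708/44.6 = -148.62959…

-148.630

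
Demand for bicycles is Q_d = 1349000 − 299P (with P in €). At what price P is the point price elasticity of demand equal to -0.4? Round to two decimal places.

Ed = −299P/(1349000 − 299P). Set this equal to -0.4:
299P = 0.4·(1349000 − 299P) ⇒ 299P(1 + 0.4) = 0.4·1349000
P = 0.4·1349000 / (299·1.4) = 1289.0587…

1289.06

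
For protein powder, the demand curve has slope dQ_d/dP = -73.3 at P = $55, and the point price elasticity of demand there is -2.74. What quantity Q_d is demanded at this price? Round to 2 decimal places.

1471.35

Ed = (dQ_d/dP)·(P/Q_d) ⇒ Q_d = (dQ_d/dP)·P/Ed = (-73.3)·55/(-2.74) = 1471.3503…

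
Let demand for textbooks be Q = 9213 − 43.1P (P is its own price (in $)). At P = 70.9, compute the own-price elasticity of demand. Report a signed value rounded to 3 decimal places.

-0.496

At the given values, Q = 9213 − 43.1(70.9) = 6157.21.
∂Q/∂P = −43.1.
E = (-43.1) × (70.9/6157.21) = -0.49629…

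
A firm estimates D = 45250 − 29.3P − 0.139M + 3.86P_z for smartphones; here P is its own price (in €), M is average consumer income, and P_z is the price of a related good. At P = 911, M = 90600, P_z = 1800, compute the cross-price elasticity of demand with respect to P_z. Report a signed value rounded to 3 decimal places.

0.538

At the given values, D = 45250 − 29.3(911) − 0.139(90600) + 3.86(1800) = 12912.3.
∂D/∂P_z = 3.86.
E = (3.86) × (1800/12912.3) = 0.53809…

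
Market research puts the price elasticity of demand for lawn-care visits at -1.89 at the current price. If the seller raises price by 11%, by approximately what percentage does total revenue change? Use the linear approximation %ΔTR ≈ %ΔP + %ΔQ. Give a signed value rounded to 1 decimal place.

%ΔQ ≈ Ed × %ΔP = (-1.89) × (+11%) = -20.7900%
%ΔTR ≈ %ΔP + %ΔQ = (+11%) + (-20.7900%) = -9.7900%

-9.8%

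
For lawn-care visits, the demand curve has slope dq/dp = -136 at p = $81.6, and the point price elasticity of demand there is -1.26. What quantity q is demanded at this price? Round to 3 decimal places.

8807.619

Ed = (dq/dp)·(p/q) ⇒ q = (dq/dp)·p/Ed = (-136)·81.6/(-1.26) = 8807.61904…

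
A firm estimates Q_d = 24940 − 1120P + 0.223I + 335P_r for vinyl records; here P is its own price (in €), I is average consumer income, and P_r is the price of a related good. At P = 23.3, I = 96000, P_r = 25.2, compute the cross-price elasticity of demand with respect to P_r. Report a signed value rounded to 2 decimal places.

At the given values, Q_d = 24940 − 1120(23.3) + 0.223(96000) + 335(25.2) = 28694.
∂Q_d/∂P_r = 335.
E = (335) × (25.2/28694) = 0.2942…

0.29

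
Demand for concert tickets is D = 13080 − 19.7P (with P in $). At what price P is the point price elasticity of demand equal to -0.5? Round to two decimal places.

Ed = −19.7P/(13080 − 19.7P). Set this equal to -0.5:
19.7P = 0.5·(13080 − 19.7P) ⇒ 19.7P(1 + 0.5) = 0.5·13080
P = 0.5·13080 / (19.7·1.5) = 221.3197…

221.32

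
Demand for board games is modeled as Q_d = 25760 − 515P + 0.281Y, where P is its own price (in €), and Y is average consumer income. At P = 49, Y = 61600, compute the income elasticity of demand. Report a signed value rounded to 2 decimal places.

0.97

At the given values, Q_d = 25760 − 515(49) + 0.281(61600) = 17834.6.
∂Q_d/∂Y = 0.281.
E = (0.281) × (61600/17834.6) = 0.9705…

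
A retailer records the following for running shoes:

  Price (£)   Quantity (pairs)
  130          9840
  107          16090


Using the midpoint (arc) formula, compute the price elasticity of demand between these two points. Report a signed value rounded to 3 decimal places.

%ΔQ = (16090 − 9840) / [(9840 + 16090)/2] = 6250/12965 = 0.482067…
%ΔP = (107 − 130) / [(130 + 107)/2] = -23/118.5 = -0.194092…
Arc Ed = %ΔQ / %ΔP = (6250/12965) / (-23/118.5) = -2.48369…

-2.484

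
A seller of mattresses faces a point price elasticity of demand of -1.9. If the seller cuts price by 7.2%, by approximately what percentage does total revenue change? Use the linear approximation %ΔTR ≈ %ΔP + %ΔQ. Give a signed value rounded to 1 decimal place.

+6.5%

%ΔQ ≈ Ed × %ΔP = (-1.9) × (-7.2%) = +13.6800%
%ΔTR ≈ %ΔP + %ΔQ = (-7.2%) + (+13.6800%) = +6.4800%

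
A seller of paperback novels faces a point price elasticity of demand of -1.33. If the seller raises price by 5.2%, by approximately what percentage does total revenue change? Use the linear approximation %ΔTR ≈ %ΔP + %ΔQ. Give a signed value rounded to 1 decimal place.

-1.7%

%ΔQ ≈ Ed × %ΔP = (-1.33) × (+5.2%) = -6.9160%
%ΔTR ≈ %ΔP + %ΔQ = (+5.2%) + (-6.9160%) = -1.7160%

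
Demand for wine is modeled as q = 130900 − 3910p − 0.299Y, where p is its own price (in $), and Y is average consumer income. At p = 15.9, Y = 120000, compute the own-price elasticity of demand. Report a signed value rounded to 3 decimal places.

-1.892

At the given values, q = 130900 − 3910(15.9) − 0.299(120000) = 32851.
∂q/∂p = −3910.
E = (-3910) × (15.9/32851) = -1.89245…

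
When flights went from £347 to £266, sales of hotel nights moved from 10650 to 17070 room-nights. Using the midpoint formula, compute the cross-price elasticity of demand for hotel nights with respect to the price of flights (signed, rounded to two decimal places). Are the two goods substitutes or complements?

-1.75; complements

%ΔQ_{hotel nights} = (17070 − 10650)/avg = 6420/13860 = 0.463203…
%ΔP_{flights} = (266 − 347)/avg = -81/306.5 = -0.264274…
E_cross = (6420/13860) / (-81/306.5) = -1.7527…
E_cross < 0 ⇒ the goods are complements.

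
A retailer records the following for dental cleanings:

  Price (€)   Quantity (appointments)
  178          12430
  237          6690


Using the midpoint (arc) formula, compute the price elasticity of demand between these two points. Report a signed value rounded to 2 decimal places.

%ΔQ = (6690 − 12430) / [(12430 + 6690)/2] = -5740/9560 = -0.600418…
%ΔP = (237 − 178) / [(178 + 237)/2] = 59/207.5 = 0.284337…
Arc Ed = %ΔQ / %ΔP = (-5740/9560) / (59/207.5) = -2.1116…

-2.11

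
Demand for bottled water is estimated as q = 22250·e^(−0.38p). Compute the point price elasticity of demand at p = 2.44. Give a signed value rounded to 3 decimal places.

-0.927

dq/dp = −0.38·q = -3345.31. At p = 2.44, q = 8803.44.
Ed = (dq/dp)·(p/q) = (-3345.31) × (2.44/8803.44) = -0.9272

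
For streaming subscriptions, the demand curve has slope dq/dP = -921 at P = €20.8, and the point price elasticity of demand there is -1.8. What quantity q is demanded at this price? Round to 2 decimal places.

10642.67

Ed = (dq/dP)·(P/q) ⇒ q = (dq/dP)·P/Ed = (-921)·20.8/(-1.8) = 10642.6666…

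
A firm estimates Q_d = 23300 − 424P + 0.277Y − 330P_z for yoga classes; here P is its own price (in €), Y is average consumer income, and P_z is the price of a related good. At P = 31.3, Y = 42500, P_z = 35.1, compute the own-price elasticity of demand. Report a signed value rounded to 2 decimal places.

-1.30

At the given values, Q_d = 23300 − 424(31.3) + 0.277(42500) − 330(35.1) = 10218.3.
∂Q_d/∂P = −424.
E = (-424) × (31.3/10218.3) = -1.2987…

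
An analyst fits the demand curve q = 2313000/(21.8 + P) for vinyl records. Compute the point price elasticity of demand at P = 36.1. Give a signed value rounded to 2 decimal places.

dq/dP = −2313000/(21.8 + P)² = -689.951. At P = 36.1, q = 39948.2.
Ed = (dq/dP)·(P/q) = (-689.951) × (36.1/39948.2) = -0.6234…

-0.62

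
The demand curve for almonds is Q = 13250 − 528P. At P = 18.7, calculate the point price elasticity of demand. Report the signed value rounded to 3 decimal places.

-2.924

dQ/dP = −528. At P = 18.7, Q = 13250 − 528(18.7) = 3376.4.
Ed = (dQ/dP)·(P/Q) = −528 × (18.7/3376.4) = -2.92429…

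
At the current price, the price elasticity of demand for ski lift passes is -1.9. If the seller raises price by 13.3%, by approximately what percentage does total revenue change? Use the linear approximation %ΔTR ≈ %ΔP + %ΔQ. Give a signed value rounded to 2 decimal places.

%ΔQ ≈ Ed × %ΔP = (-1.9) × (+13.3%) = -25.2700%
%ΔTR ≈ %ΔP + %ΔQ = (+13.3%) + (-25.2700%) = -11.9700%

-11.97%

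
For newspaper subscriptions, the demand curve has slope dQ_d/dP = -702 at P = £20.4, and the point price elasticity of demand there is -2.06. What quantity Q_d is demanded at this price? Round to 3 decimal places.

Ed = (dQ_d/dP)·(P/Q_d) ⇒ Q_d = (dQ_d/dP)·P/Ed = (-702)·20.4/(-2.06) = 6951.84466…

6951.845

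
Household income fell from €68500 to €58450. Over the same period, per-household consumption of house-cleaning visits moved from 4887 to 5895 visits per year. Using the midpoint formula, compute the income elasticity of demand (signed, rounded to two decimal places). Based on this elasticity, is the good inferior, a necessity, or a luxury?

-1.18; inferior

%ΔQ = (5895 − 4887)/[( 4887 + 5895)/2] = 1008/5391 = 0.186978…
%ΔIncome = (58450 − 68500)/[( 68500 + 58450)/2] = -10050/63475 = -0.158330…
E_income = (1008/5391) / (-10050/63475) = -1.1809…
E_income < 0 ⇒ inferior good.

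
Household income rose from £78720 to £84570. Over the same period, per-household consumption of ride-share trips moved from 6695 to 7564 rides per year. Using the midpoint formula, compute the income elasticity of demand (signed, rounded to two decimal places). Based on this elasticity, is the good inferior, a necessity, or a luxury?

%ΔQ = (7564 − 6695)/[( 6695 + 7564)/2] = 869/7129.5 = 0.121887…
%ΔIncome = (84570 − 78720)/[( 78720 + 84570)/2] = 5850/81645 = 0.071651…
E_income = (869/7129.5) / (5850/81645) = 1.7011…
E_income > 1 ⇒ normal good, luxury.

1.70; luxury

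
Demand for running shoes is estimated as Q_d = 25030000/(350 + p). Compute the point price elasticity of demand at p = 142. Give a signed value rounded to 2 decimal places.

-0.29

dQ_d/dp = −25030000/(350 + p)² = -103.402. At p = 142, Q_d = 50874.
Ed = (dQ_d/dp)·(p/Q_d) = (-103.402) × (142/50874) = -0.2886…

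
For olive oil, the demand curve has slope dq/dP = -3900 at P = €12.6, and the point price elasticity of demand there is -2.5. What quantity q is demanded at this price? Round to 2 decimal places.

Ed = (dq/dP)·(P/q) ⇒ q = (dq/dP)·P/Ed = (-3900)·12.6/(-2.5) = 19656

19656.00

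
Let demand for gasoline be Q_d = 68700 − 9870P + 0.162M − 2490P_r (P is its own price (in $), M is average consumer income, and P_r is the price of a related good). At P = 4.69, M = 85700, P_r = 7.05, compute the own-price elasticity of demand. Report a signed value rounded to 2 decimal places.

At the given values, Q_d = 68700 − 9870(4.69) + 0.162(85700) − 2490(7.05) = 18738.6.
∂Q_d/∂P = −9870.
E = (-9870) × (4.69/18738.6) = -2.4703…

-2.47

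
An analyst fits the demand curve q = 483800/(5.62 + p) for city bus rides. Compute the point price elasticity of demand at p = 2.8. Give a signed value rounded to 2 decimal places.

dq/dp = −483800/(5.62 + p)² = -6824.04. At p = 2.8, q = 57458.4.
Ed = (dq/dp)·(p/q) = (-6824.04) × (2.8/57458.4) = -0.3325…

-0.33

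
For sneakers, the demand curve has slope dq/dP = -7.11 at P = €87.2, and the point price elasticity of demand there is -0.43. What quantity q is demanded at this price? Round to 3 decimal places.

Ed = (dq/dP)·(P/q) ⇒ q = (dq/dP)·P/Ed = (-7.11)·87.2/(-0.43) = 1441.84186…

1441.842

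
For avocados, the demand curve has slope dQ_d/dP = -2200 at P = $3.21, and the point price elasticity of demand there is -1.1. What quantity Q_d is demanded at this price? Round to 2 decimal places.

Ed = (dQ_d/dP)·(P/Q_d) ⇒ Q_d = (dQ_d/dP)·P/Ed = (-2200)·3.21/(-1.1) = 6420

6420.00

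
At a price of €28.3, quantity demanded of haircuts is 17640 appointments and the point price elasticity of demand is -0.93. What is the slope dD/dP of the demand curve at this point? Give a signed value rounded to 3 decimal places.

-579.689

Ed = (dD/dP)·(P/D) ⇒ dD/dP = Ed·D/P = (-0.93)·17640/28.3 = -579.68904…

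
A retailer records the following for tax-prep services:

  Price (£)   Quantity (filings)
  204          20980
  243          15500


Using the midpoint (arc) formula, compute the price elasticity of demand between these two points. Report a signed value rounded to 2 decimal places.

-1.72

%ΔQ = (15500 − 20980) / [(20980 + 15500)/2] = -5480/18240 = -0.300438…
%ΔP = (243 − 204) / [(204 + 243)/2] = 39/223.5 = 0.174496…
Arc Ed = %ΔQ / %ΔP = (-5480/18240) / (39/223.5) = -1.7217…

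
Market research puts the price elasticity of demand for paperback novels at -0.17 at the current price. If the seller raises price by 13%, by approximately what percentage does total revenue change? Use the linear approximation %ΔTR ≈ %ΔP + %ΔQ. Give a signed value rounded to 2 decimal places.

%ΔQ ≈ Ed × %ΔP = (-0.17) × (+13%) = -2.2100%
%ΔTR ≈ %ΔP + %ΔQ = (+13%) + (-2.2100%) = +10.7900%

+10.79%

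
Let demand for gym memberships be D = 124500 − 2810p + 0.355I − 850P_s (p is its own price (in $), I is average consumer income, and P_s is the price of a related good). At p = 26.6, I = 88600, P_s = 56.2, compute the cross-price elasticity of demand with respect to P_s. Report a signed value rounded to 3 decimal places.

-1.429

At the given values, D = 124500 − 2810(26.6) + 0.355(88600) − 850(56.2) = 33437.
∂D/∂P_s = -850.
E = (-850) × (56.2/33437) = -1.42865…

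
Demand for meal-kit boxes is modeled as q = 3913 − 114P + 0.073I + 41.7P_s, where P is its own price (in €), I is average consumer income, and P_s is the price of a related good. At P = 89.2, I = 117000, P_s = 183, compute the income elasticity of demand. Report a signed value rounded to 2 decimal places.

At the given values, q = 3913 − 114(89.2) + 0.073(117000) + 41.7(183) = 9916.3.
∂q/∂I = 0.073.
E = (0.073) × (117000/9916.3) = 0.8613…

0.86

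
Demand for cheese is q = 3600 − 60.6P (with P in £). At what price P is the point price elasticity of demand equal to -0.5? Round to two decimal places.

19.80

Ed = −60.6P/(3600 − 60.6P). Set this equal to -0.5:
60.6P = 0.5·(3600 − 60.6P) ⇒ 60.6P(1 + 0.5) = 0.5·3600
P = 0.5·3600 / (60.6·1.5) = 19.8019…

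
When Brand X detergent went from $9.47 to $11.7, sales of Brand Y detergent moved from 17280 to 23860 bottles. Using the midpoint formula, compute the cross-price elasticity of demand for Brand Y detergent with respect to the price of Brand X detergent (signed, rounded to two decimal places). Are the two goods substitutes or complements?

1.52; substitutes

%ΔQ_{Brand Y detergent} = (23860 − 17280)/avg = 6580/20570 = 0.319883…
%ΔP_{Brand X detergent} = (11.7 − 9.47)/avg = 2.23/10.585 = 0.210675…
E_cross = (6580/20570) / (2.23/10.585) = 1.5183…
E_cross > 0 ⇒ the goods are substitutes.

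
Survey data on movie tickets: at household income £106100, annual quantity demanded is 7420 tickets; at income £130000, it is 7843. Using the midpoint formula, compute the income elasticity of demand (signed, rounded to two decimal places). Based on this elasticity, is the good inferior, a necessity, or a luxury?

0.27; necessity

%ΔQ = (7843 − 7420)/[( 7420 + 7843)/2] = 423/7631.5 = 0.055428…
%ΔIncome = (130000 − 106100)/[( 106100 + 130000)/2] = 23900/118050 = 0.202456…
E_income = (423/7631.5) / (23900/118050) = 0.2737…
0 < E_income < 1 ⇒ normal good, necessity.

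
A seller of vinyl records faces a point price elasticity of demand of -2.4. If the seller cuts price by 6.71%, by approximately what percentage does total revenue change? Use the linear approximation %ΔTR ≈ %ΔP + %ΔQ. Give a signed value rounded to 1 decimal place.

%ΔQ ≈ Ed × %ΔP = (-2.4) × (-6.71%) = +16.1040%
%ΔTR ≈ %ΔP + %ΔQ = (-6.71%) + (+16.1040%) = +9.3940%

+9.4%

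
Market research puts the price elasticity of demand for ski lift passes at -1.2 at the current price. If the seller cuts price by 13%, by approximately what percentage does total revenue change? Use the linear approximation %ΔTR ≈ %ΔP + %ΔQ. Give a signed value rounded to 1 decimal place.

%ΔQ ≈ Ed × %ΔP = (-1.2) × (-13%) = +15.6000%
%ΔTR ≈ %ΔP + %ΔQ = (-13%) + (+15.6000%) = +2.6000%

+2.6%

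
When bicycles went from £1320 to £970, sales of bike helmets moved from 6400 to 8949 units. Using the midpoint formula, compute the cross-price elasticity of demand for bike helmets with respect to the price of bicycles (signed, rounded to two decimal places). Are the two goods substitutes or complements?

-1.09; complements

%ΔQ_{bike helmets} = (8949 − 6400)/avg = 2549/7674.5 = 0.332138…
%ΔP_{bicycles} = (970 − 1320)/avg = -350/1145 = -0.305676…
E_cross = (2549/7674.5) / (-350/1145) = -1.0865…
E_cross < 0 ⇒ the goods are complements.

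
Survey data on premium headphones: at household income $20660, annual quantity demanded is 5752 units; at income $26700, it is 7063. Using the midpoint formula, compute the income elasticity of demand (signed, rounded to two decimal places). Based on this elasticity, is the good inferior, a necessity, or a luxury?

0.80; necessity

%ΔQ = (7063 − 5752)/[( 5752 + 7063)/2] = 1311/6407.5 = 0.204603…
%ΔIncome = (26700 − 20660)/[( 20660 + 26700)/2] = 6040/23680 = 0.255067…
E_income = (1311/6407.5) / (6040/23680) = 0.8021…
0 < E_income < 1 ⇒ normal good, necessity.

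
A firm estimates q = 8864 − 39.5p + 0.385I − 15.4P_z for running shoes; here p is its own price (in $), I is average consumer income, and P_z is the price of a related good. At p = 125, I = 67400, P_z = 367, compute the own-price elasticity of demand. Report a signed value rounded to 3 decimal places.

-0.204

At the given values, q = 8864 − 39.5(125) + 0.385(67400) − 15.4(367) = 24223.7.
∂q/∂p = −39.5.
E = (-39.5) × (125/24223.7) = -0.20382…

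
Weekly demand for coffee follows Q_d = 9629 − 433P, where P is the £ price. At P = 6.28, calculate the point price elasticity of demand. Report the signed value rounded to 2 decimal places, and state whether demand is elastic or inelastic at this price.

-0.39; inelastic

dQ_d/dP = −433. At P = 6.28, Q_d = 9629 − 433(6.28) = 6909.76.
Ed = (dQ_d/dP)·(P/Q_d) = −433 × (6.28/6909.76) = -0.3935…
|Ed| = 0.39 < 1, so demand is inelastic.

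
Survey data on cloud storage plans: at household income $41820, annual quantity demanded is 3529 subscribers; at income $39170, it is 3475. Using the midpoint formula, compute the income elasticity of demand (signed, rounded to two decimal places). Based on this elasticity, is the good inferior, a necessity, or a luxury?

%ΔQ = (3475 − 3529)/[( 3529 + 3475)/2] = -54/3502 = -0.015419…
%ΔIncome = (39170 − 41820)/[( 41820 + 39170)/2] = -2650/40495 = -0.065440…
E_income = (-54/3502) / (-2650/40495) = 0.2356…
0 < E_income < 1 ⇒ normal good, necessity.

0.24; necessity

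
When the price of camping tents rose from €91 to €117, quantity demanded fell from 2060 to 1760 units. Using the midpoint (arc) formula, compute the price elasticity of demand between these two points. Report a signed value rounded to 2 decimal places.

%ΔQ = (1760 − 2060) / [(2060 + 1760)/2] = -300/1910 = -0.157068…
%ΔP = (117 − 91) / [(91 + 117)/2] = 26/104 = 0.25
Arc Ed = %ΔQ / %ΔP = (-300/1910) / (26/104) = -0.6282…

-0.63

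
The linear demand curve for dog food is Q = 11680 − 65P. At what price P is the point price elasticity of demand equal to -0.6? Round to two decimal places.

67.38

Ed = −65P/(11680 − 65P). Set this equal to -0.6:
65P = 0.6·(11680 − 65P) ⇒ 65P(1 + 0.6) = 0.6·11680
P = 0.6·11680 / (65·1.6) = 67.3846…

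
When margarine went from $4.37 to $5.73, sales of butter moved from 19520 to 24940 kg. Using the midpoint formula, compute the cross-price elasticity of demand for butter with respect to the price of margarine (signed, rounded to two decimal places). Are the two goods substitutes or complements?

%ΔQ_{butter} = (24940 − 19520)/avg = 5420/22230 = 0.243814…
%ΔP_{margarine} = (5.73 − 4.37)/avg = 1.36/5.05 = 0.269306…
E_cross = (5420/22230) / (1.36/5.05) = 0.9053…
E_cross > 0 ⇒ the goods are substitutes.

0.91; substitutes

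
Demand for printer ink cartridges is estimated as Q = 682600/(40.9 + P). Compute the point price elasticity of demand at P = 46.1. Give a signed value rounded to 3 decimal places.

-0.530

dQ/dP = −682600/(40.9 + P)² = -90.1836. At P = 46.1, Q = 7845.98.
Ed = (dQ/dP)·(P/Q) = (-90.1836) × (46.1/7845.98) = -0.52988…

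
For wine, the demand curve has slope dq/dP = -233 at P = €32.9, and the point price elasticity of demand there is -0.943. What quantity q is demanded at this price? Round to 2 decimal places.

Ed = (dq/dP)·(P/q) ⇒ q = (dq/dP)·P/Ed = (-233)·32.9/(-0.943) = 8129.0562…

8129.06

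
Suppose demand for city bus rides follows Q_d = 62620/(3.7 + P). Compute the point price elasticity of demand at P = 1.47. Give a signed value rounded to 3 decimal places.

-0.284

dQ_d/dP = −62620/(3.7 + P)² = -2342.78. At P = 1.47, Q_d = 12112.2.
Ed = (dQ_d/dP)·(P/Q_d) = (-2342.78) × (1.47/12112.2) = -0.28433…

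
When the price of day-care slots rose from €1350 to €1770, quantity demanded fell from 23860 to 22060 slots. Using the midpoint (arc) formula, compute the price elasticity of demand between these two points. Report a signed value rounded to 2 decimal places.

%ΔQ = (22060 − 23860) / [(23860 + 22060)/2] = -1800/22960 = -0.078397…
%ΔP = (1770 − 1350) / [(1350 + 1770)/2] = 420/1560 = 0.269230…
Arc Ed = %ΔQ / %ΔP = (-1800/22960) / (420/1560) = -0.2911…

-0.29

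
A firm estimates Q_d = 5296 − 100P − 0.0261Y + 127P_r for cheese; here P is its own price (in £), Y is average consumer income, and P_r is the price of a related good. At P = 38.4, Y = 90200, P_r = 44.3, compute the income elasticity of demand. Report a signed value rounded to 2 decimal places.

-0.50

At the given values, Q_d = 5296 − 100(38.4) − 0.0261(90200) + 127(44.3) = 4727.88.
∂Q_d/∂Y = -0.0261.
E = (-0.0261) × (90200/4727.88) = -0.4979…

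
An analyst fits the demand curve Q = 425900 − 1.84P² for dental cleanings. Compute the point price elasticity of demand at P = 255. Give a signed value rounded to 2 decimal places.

dQ/dP = −2·1.84·P = -938.4. At P = 255, Q = 306254.
Ed = (dQ/dP)·(P/Q) = (-938.4) × (255/306254) = -0.7813…

-0.78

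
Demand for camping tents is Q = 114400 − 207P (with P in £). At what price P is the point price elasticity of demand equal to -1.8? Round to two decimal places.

Ed = −207P/(114400 − 207P). Set this equal to -1.8:
207P = 1.8·(114400 − 207P) ⇒ 207P(1 + 1.8) = 1.8·114400
P = 1.8·114400 / (207·2.8) = 355.2795…

355.28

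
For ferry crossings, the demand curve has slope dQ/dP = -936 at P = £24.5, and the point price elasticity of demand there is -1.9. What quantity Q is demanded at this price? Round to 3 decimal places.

12069.474

Ed = (dQ/dP)·(P/Q) ⇒ Q = (dQ/dP)·P/Ed = (-936)·24.5/(-1.9) = 12069.47368…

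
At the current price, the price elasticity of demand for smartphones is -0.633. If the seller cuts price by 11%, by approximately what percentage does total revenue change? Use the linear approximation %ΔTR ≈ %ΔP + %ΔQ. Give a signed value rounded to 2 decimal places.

-4.04%

%ΔQ ≈ Ed × %ΔP = (-0.633) × (-11%) = +6.9630%
%ΔTR ≈ %ΔP + %ΔQ = (-11%) + (+6.9630%) = -4.0370%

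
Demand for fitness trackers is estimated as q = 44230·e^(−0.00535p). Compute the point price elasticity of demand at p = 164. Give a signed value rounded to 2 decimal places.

dq/dp = −0.00535·q = -98.4058. At p = 164, q = 18393.6.
Ed = (dq/dp)·(p/q) = (-98.4058) × (164/18393.6) = -0.8774

-0.88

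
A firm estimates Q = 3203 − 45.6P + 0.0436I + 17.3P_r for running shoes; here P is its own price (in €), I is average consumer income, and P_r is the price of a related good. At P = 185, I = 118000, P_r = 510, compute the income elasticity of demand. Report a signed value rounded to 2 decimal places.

At the given values, Q = 3203 − 45.6(185) + 0.0436(118000) + 17.3(510) = 8734.8.
∂Q/∂I = 0.0436.
E = (0.0436) × (118000/8734.8) = 0.5890…

0.59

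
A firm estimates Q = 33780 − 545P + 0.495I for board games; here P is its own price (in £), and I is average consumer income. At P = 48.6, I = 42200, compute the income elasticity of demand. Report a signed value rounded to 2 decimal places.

0.74

At the given values, Q = 33780 − 545(48.6) + 0.495(42200) = 28182.
∂Q/∂I = 0.495.
E = (0.495) × (42200/28182) = 0.7412…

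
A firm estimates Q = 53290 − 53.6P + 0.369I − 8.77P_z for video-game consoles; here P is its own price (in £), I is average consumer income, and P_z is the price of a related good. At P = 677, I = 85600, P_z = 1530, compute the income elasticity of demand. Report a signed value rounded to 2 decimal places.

0.90

At the given values, Q = 53290 − 53.6(677) + 0.369(85600) − 8.77(1530) = 35171.1.
∂Q/∂I = 0.369.
E = (0.369) × (85600/35171.1) = 0.8980…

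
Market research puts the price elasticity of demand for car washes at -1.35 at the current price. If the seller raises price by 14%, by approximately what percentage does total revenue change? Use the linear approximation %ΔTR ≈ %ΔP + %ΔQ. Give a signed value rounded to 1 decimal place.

-4.9%

%ΔQ ≈ Ed × %ΔP = (-1.35) × (+14%) = -18.9000%
%ΔTR ≈ %ΔP + %ΔQ = (+14%) + (-18.9000%) = -4.9000%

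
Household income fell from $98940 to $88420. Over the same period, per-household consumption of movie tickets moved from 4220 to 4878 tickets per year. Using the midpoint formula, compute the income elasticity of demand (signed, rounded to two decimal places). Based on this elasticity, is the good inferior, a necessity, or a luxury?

-1.29; inferior

%ΔQ = (4878 − 4220)/[( 4220 + 4878)/2] = 658/4549 = 0.144647…
%ΔIncome = (88420 − 98940)/[( 98940 + 88420)/2] = -10520/93680 = -0.112297…
E_income = (658/4549) / (-10520/93680) = -1.2880…
E_income < 0 ⇒ inferior good.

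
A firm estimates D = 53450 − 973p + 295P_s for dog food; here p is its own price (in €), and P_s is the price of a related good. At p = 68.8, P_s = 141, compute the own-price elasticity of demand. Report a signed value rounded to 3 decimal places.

At the given values, D = 53450 − 973(68.8) + 295(141) = 28102.6.
∂D/∂p = −973.
E = (-973) × (68.8/28102.6) = -2.38207…

-2.382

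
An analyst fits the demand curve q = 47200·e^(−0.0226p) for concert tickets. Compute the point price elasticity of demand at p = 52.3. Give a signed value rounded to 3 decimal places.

dq/dp = −0.0226·q = -327.132. At p = 52.3, q = 14474.9.
Ed = (dq/dp)·(p/q) = (-327.132) × (52.3/14474.9) = -1.18198

-1.182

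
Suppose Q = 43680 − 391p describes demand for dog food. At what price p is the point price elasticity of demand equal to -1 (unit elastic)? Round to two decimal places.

Ed = −391p/(43680 − 391p). Set this equal to -1:
391p = 1·(43680 − 391p) ⇒ 391p(1 + 1) = 1·43680
p = 1·43680 / (391·2) = 55.8567…

55.86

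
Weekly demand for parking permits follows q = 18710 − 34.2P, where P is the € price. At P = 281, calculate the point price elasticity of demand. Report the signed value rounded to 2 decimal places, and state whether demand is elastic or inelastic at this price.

-1.06; elastic

dq/dP = −34.2. At P = 281, q = 18710 − 34.2(281) = 9099.8.
Ed = (dq/dP)·(P/q) = −34.2 × (281/9099.8) = -1.0560…
|Ed| = 1.06 > 1, so demand is elastic.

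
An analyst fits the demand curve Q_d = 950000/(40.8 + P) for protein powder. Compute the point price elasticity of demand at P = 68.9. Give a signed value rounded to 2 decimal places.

dQ_d/dP = −950000/(40.8 + P)² = -78.9424. At P = 68.9, Q_d = 8659.98.
Ed = (dQ_d/dP)·(P/Q_d) = (-78.9424) × (68.9/8659.98) = -0.6280…

-0.63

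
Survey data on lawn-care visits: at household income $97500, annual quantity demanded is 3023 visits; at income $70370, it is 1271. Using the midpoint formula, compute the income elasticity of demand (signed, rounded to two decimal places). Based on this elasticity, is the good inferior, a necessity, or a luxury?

2.52; luxury

%ΔQ = (1271 − 3023)/[( 3023 + 1271)/2] = -1752/2147 = -0.816022…
%ΔIncome = (70370 − 97500)/[( 97500 + 70370)/2] = -27130/83935 = -0.323226…
E_income = (-1752/2147) / (-27130/83935) = 2.5246…
E_income > 1 ⇒ normal good, luxury.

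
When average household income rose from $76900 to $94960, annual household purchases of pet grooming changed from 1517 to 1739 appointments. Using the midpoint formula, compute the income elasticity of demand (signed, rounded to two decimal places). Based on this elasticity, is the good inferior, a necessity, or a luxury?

0.65; necessity

%ΔQ = (1739 − 1517)/[( 1517 + 1739)/2] = 222/1628 = 0.136363…
%ΔIncome = (94960 − 76900)/[( 76900 + 94960)/2] = 18060/85930 = 0.210171…
E_income = (222/1628) / (18060/85930) = 0.6488…
0 < E_income < 1 ⇒ normal good, necessity.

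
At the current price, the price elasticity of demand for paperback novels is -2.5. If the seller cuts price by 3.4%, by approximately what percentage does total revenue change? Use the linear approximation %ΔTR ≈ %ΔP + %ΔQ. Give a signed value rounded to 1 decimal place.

+5.1%

%ΔQ ≈ Ed × %ΔP = (-2.5) × (-3.4%) = +8.5000%
%ΔTR ≈ %ΔP + %ΔQ = (-3.4%) + (+8.5000%) = +5.1000%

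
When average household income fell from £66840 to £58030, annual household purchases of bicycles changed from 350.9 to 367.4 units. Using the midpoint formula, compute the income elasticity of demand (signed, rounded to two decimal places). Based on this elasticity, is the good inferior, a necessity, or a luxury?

-0.33; inferior

%ΔQ = (367.4 − 350.9)/[( 350.9 + 367.4)/2] = 16.5/359.15 = 0.045941…
%ΔIncome = (58030 − 66840)/[( 66840 + 58030)/2] = -8810/62435 = -0.141106…
E_income = (16.5/359.15) / (-8810/62435) = -0.3255…
E_income < 0 ⇒ inferior good.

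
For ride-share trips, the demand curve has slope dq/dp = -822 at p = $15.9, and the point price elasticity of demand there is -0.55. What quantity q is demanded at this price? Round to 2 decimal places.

23763.27

Ed = (dq/dp)·(p/q) ⇒ q = (dq/dp)·p/Ed = (-822)·15.9/(-0.55) = 23763.2727…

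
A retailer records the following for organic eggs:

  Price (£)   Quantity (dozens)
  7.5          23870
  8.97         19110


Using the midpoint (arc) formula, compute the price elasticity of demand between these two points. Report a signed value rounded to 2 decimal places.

-1.24

%ΔQ = (19110 − 23870) / [(23870 + 19110)/2] = -4760/21490 = -0.221498…
%ΔP = (8.97 − 7.5) / [(7.5 + 8.97)/2] = 1.47/8.235 = 0.178506…
Arc Ed = %ΔQ / %ΔP = (-4760/21490) / (1.47/8.235) = -1.2408…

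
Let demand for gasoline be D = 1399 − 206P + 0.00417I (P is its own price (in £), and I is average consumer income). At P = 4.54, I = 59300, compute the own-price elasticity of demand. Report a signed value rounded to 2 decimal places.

-1.32

At the given values, D = 1399 − 206(4.54) + 0.00417(59300) = 711.041.
∂D/∂P = −206.
E = (-206) × (4.54/711.041) = -1.3153…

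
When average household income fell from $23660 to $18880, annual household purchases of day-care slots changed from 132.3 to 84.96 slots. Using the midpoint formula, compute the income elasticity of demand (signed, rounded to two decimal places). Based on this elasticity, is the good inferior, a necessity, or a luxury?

1.94; luxury

%ΔQ = (84.96 − 132.3)/[( 132.3 + 84.96)/2] = -47.34/108.63 = -0.435791…
%ΔIncome = (18880 − 23660)/[( 23660 + 18880)/2] = -4780/21270 = -0.224729…
E_income = (-47.34/108.63) / (-4780/21270) = 1.9391…
E_income > 1 ⇒ normal good, luxury.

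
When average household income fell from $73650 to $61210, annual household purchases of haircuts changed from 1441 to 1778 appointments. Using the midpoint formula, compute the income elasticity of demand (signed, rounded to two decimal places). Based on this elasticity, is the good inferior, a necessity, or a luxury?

%ΔQ = (1778 − 1441)/[( 1441 + 1778)/2] = 337/1609.5 = 0.209381…
%ΔIncome = (61210 − 73650)/[( 73650 + 61210)/2] = -12440/67430 = -0.184487…
E_income = (337/1609.5) / (-12440/67430) = -1.1349…
E_income < 0 ⇒ inferior good.

-1.13; inferior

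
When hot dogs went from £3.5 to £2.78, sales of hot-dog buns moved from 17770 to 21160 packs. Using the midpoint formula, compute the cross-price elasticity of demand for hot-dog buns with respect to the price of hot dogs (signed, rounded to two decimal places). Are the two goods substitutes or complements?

%ΔQ_{hot-dog buns} = (21160 − 17770)/avg = 3390/19465 = 0.174158…
%ΔP_{hot dogs} = (2.78 − 3.5)/avg = -0.72/3.14 = -0.229299…
E_cross = (3390/19465) / (-0.72/3.14) = -0.7595…
E_cross < 0 ⇒ the goods are complements.

-0.76; complements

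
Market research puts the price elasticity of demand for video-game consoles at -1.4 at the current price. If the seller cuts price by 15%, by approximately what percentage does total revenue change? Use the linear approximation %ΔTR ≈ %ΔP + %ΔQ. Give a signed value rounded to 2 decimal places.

+6.00%

%ΔQ ≈ Ed × %ΔP = (-1.4) × (-15%) = +21.0000%
%ΔTR ≈ %ΔP + %ΔQ = (-15%) + (+21.0000%) = +6.0000%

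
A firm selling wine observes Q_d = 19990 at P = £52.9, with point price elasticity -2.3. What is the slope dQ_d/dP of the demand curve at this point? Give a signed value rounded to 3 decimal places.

Ed = (dQ_d/dP)·(P/Q_d) ⇒ dQ_d/dP = Ed·Q_d/P = (-2.3)·19990/52.9 = -869.13043…

-869.130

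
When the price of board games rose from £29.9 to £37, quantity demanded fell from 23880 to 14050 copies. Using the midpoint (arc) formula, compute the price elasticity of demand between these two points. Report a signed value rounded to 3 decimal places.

-2.442

%ΔQ = (14050 − 23880) / [(23880 + 14050)/2] = -9830/18965 = -0.518323…
%ΔP = (37 − 29.9) / [(29.9 + 37)/2] = 7.1/33.45 = 0.212257…
Arc Ed = %ΔQ / %ΔP = (-9830/18965) / (7.1/33.45) = -2.44195…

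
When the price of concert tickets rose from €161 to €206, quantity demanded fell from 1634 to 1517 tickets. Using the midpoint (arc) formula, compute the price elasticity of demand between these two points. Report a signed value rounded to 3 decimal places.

-0.303

%ΔQ = (1517 − 1634) / [(1634 + 1517)/2] = -117/1575.5 = -0.074262…
%ΔP = (206 − 161) / [(161 + 206)/2] = 45/183.5 = 0.245231…
Arc Ed = %ΔQ / %ΔP = (-117/1575.5) / (45/183.5) = -0.30282…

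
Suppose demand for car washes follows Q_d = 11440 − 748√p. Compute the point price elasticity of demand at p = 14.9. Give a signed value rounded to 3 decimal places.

dQ_d/dp = −748/(2√p) = -96.8899. At p = 14.9, Q_d = 8552.68.
Ed = (dQ_d/dp)·(p/Q_d) = (-96.8899) × (14.9/8552.68) = -0.16879…

-0.169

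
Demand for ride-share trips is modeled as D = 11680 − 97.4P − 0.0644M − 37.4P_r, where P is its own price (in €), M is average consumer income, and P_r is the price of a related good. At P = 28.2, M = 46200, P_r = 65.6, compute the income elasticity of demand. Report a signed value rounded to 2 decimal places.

-0.85

At the given values, D = 11680 − 97.4(28.2) − 0.0644(46200) − 37.4(65.6) = 3504.6.
∂D/∂M = -0.0644.
E = (-0.0644) × (46200/3504.6) = -0.8489…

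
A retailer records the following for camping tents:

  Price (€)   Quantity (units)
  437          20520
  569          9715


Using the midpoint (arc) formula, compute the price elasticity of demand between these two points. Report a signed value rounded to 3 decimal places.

-2.724

%ΔQ = (9715 − 20520) / [(20520 + 9715)/2] = -10805/15117.5 = -0.714734…
%ΔP = (569 − 437) / [(437 + 569)/2] = 132/503 = 0.262425…
Arc Ed = %ΔQ / %ΔP = (-10805/15117.5) / (132/503) = -2.72357…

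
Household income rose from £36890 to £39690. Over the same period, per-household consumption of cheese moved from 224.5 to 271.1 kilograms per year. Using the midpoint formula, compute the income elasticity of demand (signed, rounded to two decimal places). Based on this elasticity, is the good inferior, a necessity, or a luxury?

2.57; luxury

%ΔQ = (271.1 − 224.5)/[( 224.5 + 271.1)/2] = 46.6/247.8 = 0.188054…
%ΔIncome = (39690 − 36890)/[( 36890 + 39690)/2] = 2800/38290 = 0.073126…
E_income = (46.6/247.8) / (2800/38290) = 2.5716…
E_income > 1 ⇒ normal good, luxury.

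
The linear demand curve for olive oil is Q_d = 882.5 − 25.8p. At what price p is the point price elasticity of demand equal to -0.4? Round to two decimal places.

Ed = −25.8p/(882.5 − 25.8p). Set this equal to -0.4:
25.8p = 0.4·(882.5 − 25.8p) ⇒ 25.8p(1 + 0.4) = 0.4·882.5
p = 0.4·882.5 / (25.8·1.4) = 9.7729…

9.77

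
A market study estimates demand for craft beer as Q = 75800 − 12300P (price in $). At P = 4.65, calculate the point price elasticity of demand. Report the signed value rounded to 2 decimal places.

-3.07

dQ/dP = −12300. At P = 4.65, Q = 75800 − 12300(4.65) = 18605.
Ed = (dQ/dP)·(P/Q) = −12300 × (4.65/18605) = -3.0741…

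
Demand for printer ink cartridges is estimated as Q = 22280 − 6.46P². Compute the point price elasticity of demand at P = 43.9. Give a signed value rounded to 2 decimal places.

-2.53

dQ/dP = −2·6.46·P = -567.188. At P = 43.9, Q = 9830.2234.
Ed = (dQ/dP)·(P/Q) = (-567.188) × (43.9/9830.2234) = -2.5329…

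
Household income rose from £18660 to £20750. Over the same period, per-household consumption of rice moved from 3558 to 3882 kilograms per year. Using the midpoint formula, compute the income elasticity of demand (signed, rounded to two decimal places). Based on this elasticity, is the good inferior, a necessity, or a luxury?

0.82; necessity

%ΔQ = (3882 − 3558)/[( 3558 + 3882)/2] = 324/3720 = 0.087096…
%ΔIncome = (20750 − 18660)/[( 18660 + 20750)/2] = 2090/19705 = 0.106064…
E_income = (324/3720) / (2090/19705) = 0.8211…
0 < E_income < 1 ⇒ normal good, necessity.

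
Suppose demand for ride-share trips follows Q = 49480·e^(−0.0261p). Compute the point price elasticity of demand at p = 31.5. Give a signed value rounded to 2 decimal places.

dQ/dp = −0.0261·Q = -567.564. At p = 31.5, Q = 21745.8.
Ed = (dQ/dp)·(p/Q) = (-567.564) × (31.5/21745.8) = -0.8221…

-0.82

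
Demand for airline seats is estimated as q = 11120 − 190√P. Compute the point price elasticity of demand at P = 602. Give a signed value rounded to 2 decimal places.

-0.36

dq/dP = −190/(2√P) = -3.87191. At P = 602, q = 6458.22.
Ed = (dq/dP)·(P/q) = (-3.87191) × (602/6458.22) = -0.3609…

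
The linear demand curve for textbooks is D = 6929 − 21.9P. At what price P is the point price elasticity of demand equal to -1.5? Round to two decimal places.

Ed = −21.9P/(6929 − 21.9P). Set this equal to -1.5:
21.9P = 1.5·(6929 − 21.9P) ⇒ 21.9P(1 + 1.5) = 1.5·6929
P = 1.5·6929 / (21.9·2.5) = 189.8356…

189.84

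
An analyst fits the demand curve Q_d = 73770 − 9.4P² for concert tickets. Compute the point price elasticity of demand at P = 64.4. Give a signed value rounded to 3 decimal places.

dQ_d/dP = −2·9.4·P = -1210.72. At P = 64.4, Q_d = 34784.816.
Ed = (dQ_d/dP)·(P/Q_d) = (-1210.72) × (64.4/34784.816) = -2.24150…

-2.242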